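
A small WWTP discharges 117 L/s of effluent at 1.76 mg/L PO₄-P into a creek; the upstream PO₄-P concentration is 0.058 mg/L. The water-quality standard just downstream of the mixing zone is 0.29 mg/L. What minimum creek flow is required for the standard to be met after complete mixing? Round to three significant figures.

Set C_mix = 0.29: (Q·0.05800 + 117.0·1.760) / (Q + 117.0) = 0.29
→ Q = 117.0·(1.760 − 0.29)/(0.29 − 0.05800) = 741.3 L/s.

741 L/s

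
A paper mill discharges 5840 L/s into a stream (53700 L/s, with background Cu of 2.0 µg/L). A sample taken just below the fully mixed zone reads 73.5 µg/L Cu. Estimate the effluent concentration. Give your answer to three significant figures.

731 µg/L

Mass balance: 53700·2.000 + 5840·Cₑ = 59540·73.50
→ Cₑ = (59540·73.50 − 53700·2.000) / 5840 = 731.0 µg/L.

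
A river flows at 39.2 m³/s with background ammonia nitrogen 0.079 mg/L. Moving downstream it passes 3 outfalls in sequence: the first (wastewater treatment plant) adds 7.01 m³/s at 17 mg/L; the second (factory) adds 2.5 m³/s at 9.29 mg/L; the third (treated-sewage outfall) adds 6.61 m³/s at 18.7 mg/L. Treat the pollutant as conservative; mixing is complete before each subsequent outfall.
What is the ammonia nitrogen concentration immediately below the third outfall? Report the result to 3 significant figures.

Outfall 1: combined Q = 46.21 m³/s; C = (39.20·0.07900 + 7.010·17.00)/46.21 = 2.646 mg/L.
Outfall 2: combined Q = 48.71 m³/s; C = (46.21·2.646 + 2.500·9.290)/48.71 = 2.987 mg/L.
Outfall 3: combined Q = 55.32 m³/s; C = (48.71·2.987 + 6.610·18.70)/55.32 = 4.864 mg/L.

4.86 mg/L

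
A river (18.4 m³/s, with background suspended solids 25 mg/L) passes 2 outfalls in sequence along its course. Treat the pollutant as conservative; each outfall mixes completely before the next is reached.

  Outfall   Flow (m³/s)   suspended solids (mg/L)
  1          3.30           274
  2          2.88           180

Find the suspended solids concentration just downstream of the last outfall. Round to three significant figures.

76.6 mg/L

After outfall 1: Q = 18.40 + 3.300 = 21.70 m³/s; C = (18.40·25.00 + 3.300·274.0)/21.70 = 62.87 mg/L.
After outfall 2: Q = 21.70 + 2.880 = 24.58 m³/s; C = (21.70·62.87 + 2.880·180.0)/24.58 = 76.59 mg/L.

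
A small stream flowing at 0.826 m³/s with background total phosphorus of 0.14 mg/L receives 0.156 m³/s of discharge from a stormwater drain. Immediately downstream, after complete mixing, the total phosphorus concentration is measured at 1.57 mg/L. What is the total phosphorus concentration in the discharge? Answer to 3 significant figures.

Mass balance: 0.8260·0.1400 + 0.1560·Cₑ = 0.9820·1.570
→ Cₑ = (0.9820·1.570 − 0.8260·0.1400) / 0.1560 = 9.142 mg/L.

9.14 mg/L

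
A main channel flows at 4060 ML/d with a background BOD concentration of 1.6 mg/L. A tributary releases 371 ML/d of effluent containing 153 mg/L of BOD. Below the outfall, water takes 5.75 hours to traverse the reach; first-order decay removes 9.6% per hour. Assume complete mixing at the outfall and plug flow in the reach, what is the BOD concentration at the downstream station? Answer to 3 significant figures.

After mixing, C = (4060·1.600 + 371.0·153.0) / 4431 = 63260/4431 = 14.28 mg/L.
9.6%/h lost → k = −ln(1 − 0.096) = 0.1009 h⁻¹.
Applying C = C₀e^(−kt): 14.28 × 0.5597 = 7.991 mg/L.

7.99 mg/L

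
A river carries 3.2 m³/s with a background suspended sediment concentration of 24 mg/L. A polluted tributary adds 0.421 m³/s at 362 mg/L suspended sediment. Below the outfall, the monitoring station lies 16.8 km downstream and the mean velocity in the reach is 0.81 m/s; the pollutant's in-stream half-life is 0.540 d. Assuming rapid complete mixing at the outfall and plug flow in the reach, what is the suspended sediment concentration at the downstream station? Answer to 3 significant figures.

Conservation of mass: C = (3.200·24.00 + 0.4210·362.0) / 3.621 = 229.2/3.621 = 63.30 mg/L.
Travel time t = 16.8·1000 / 0.81 = 20740 s = 5.761 h.
Half-life 0.540 d → k = ln 2 / 0.540 = 1.284 d⁻¹.
Decay over the reach: 63.30·exp(−kt) = 63.30·0.7348 = 46.51 mg/L.

46.5 mg/L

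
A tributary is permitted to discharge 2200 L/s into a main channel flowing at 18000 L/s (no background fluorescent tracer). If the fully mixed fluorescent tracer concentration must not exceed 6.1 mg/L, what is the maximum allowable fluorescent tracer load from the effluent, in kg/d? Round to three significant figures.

10600 kg/d

Mass balance at the limit: 18000·0 + 2200·Cₑ = 20200·6.1 → Cₑ = 56.01 mg/L.
2200 L/s = 2.200 m³/s. Load = 2.200 m³/s × 56.01 g/m³ × 86 400 s/d = 10650 kg/d.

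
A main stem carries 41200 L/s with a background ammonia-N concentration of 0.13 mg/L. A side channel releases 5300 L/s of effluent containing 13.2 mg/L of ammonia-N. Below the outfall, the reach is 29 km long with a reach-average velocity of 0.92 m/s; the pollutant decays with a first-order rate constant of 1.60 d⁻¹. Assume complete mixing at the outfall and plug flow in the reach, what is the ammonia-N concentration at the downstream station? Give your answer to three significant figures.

After mixing, C = (41200·0.1300 + 5300·13.20) / 46500 = 75320/46500 = 1.620 mg/L.
Travel time t = 29·1000 / 0.92 = 31520 s = 8.756 h.
After decay, C = 1.620 × e^(−kt) = 1.620 × 0.5578 = 0.9035 mg/L.

0.903 mg/L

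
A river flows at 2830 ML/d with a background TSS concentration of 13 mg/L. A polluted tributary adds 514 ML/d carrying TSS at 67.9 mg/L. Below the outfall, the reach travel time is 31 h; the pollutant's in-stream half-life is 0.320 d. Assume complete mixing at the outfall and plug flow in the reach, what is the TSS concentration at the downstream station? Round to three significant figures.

1.31 mg/L

Conservation of mass: C = (2830·13.00 + 514.0·67.90) / 3344 = 71690/3344 = 21.44 mg/L.
Half-life 0.320 d → k = ln 2 / 0.320 = 2.166 d⁻¹.
First-order decay: C = 21.44·exp(−k·t) = 21.44·0.06094 = 1.306 mg/L.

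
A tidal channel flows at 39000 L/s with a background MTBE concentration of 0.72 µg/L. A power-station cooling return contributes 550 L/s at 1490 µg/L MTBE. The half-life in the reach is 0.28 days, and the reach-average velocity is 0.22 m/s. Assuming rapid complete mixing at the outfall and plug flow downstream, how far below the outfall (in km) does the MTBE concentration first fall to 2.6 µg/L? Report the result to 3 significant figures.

16.2 km

Flow-weighted average: C = (39000·0.7200 + 550.0·1490) / 39550 = 847600/39550 = 21.43 µg/L.
Half-life 0.28 d → k = ln 2 / 0.28 = 2.476 d⁻¹.
Set 21.43·exp(−k·t) = 2.6 → t = ln(21.43/2.6)/k = 73620 s = 20.45 h.
Distance = v·t = 0.22·73620 = 16200 m = 16.20 km.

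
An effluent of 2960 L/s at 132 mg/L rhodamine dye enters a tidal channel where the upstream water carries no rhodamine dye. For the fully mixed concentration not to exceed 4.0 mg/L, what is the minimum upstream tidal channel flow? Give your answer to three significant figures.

Set C_mix = 4.0: (Q·0 + 2960·132.0) / (Q + 2960) = 4.0
→ Q = 2960·(132.0 − 4.0)/(4.0 − 0) = 94720 L/s.

94700 L/s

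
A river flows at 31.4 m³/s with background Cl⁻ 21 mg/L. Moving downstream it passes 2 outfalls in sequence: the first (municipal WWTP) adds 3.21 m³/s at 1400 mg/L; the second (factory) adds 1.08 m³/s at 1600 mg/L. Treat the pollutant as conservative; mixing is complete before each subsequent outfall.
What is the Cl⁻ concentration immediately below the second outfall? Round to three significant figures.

193 mg/L

Below outfall 1: Q → 34.61 m³/s, C = (31.40·21.00 + 3.210·1400)/34.61 = 148.9 mg/L.
Below outfall 2: Q → 35.69 m³/s, C = (34.61·148.9 + 1.080·1600)/35.69 = 192.8 mg/L.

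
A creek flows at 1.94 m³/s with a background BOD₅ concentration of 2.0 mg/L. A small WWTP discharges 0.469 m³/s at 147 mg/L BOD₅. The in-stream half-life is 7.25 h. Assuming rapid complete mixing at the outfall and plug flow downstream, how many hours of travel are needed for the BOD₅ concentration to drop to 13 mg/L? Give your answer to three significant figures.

After mixing, C = (1.940·2.000 + 0.4690·147.0) / 2.409 = 72.82/2.409 = 30.23 mg/L.
Half-life 7.25 h → k = ln 2 / 7.25 = 0.09561 h⁻¹ = 2.295 d⁻¹.
30.23·exp(−k·t) = 13 → t = ln(30.23/13)/k = 31780 s = 8.826 h.

8.83 h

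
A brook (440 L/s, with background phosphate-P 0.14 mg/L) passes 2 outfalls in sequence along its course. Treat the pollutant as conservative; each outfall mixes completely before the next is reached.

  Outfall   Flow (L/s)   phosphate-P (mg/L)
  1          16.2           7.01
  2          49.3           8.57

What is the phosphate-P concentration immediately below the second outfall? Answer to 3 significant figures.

Outfall 1: combined Q = 456.2 L/s; C = (440.0·0.1400 + 16.20·7.010)/456.2 = 0.3840 mg/L.
Outfall 2: combined Q = 505.5 L/s; C = (456.2·0.3840 + 49.30·8.570)/505.5 = 1.182 mg/L.

1.18 mg/L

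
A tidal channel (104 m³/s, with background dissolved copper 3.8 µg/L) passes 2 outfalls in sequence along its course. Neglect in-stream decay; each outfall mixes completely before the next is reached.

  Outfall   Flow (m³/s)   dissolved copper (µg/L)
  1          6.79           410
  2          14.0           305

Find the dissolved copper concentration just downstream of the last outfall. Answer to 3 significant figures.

59.7 µg/L

Outfall 1: combined Q = 110.8 m³/s; C = (104.0·3.800 + 6.790·410.0)/110.8 = 28.69 µg/L.
Outfall 2: combined Q = 124.8 m³/s; C = (110.8·28.69 + 14.00·305.0)/124.8 = 59.69 µg/L.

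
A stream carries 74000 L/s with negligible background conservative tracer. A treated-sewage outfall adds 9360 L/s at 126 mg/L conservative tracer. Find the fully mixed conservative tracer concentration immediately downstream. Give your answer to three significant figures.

After mixing, C = (74000·0 + 9360·126.0) / 83360 = 1179000/83360 = 14.15 mg/L.

14.1 mg/L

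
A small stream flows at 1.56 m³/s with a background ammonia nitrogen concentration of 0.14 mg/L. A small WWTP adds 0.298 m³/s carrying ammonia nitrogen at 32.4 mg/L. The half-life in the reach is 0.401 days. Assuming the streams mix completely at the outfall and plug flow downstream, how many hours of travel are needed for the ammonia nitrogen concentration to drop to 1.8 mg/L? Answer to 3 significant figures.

Flow-weighted average: C = (1.560·0.1400 + 0.2980·32.40) / 1.858 = 9.874/1.858 = 5.314 mg/L.
Half-life 0.401 d → k = ln 2 / 0.401 = 1.729 d⁻¹.
5.314·exp(−k·t) = 1.8 → t = ln(5.314/1.8)/k = 54110 s = 15.03 h.

15.0 h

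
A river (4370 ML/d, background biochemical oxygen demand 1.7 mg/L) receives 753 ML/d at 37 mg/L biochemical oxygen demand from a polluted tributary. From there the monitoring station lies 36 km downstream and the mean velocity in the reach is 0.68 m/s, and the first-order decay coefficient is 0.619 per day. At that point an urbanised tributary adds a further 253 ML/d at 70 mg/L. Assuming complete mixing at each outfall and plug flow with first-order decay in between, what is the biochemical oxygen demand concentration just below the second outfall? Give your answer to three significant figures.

7.79 mg/L

Mixed concentration C = ΣQC/ΣQ = (4370·1.700 + 753.0·37.00) / 5123 = 35290/5123 = 6.889 mg/L; combined flow 5123 ML/d.
Travel time t = 36·1000 / 0.68 = 52940 s = 14.71 h.
Applying C = C₀e^(−kt): 6.889 × 0.6843 = 4.714 mg/L.
At the second outfall, C = (5123·4.714 + 253.0·70.00) / (5123 + 253.0) = 7.787 mg/L.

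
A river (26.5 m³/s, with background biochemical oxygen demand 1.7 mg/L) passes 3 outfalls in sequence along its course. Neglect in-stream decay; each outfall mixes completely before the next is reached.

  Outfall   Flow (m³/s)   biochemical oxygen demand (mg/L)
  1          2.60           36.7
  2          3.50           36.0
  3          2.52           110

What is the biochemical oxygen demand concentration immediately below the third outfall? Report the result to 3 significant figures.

15.5 mg/L

After outfall 1: Q = 26.50 + 2.600 = 29.10 m³/s; C = (26.50·1.700 + 2.600·36.70)/29.10 = 4.827 mg/L.
After outfall 2: Q = 29.10 + 3.500 = 32.60 m³/s; C = (29.10·4.827 + 3.500·36.00)/32.60 = 8.174 mg/L.
After outfall 3: Q = 32.60 + 2.520 = 35.12 m³/s; C = (32.60·8.174 + 2.520·110.0)/35.12 = 15.48 mg/L.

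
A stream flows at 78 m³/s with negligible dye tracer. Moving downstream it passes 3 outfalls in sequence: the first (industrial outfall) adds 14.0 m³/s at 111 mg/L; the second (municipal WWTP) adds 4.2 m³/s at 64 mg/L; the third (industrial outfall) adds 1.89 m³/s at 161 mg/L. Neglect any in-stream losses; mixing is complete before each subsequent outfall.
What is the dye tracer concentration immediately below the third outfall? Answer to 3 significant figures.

Below outfall 1: Q → 92.00 m³/s, C = (78.00·0 + 14.00·111.0)/92.00 = 16.89 mg/L.
Below outfall 2: Q → 96.20 m³/s, C = (92.00·16.89 + 4.200·64.00)/96.20 = 18.95 mg/L.
Below outfall 3: Q → 98.09 m³/s, C = (96.20·18.95 + 1.890·161.0)/98.09 = 21.69 mg/L.

21.7 mg/L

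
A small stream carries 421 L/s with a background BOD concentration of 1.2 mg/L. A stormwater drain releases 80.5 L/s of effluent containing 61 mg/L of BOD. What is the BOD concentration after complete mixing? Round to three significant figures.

After mixing, C = (421.0·1.200 + 80.50·61.00) / 501.5 = 5416/501.5 = 10.80 mg/L.

10.8 mg/L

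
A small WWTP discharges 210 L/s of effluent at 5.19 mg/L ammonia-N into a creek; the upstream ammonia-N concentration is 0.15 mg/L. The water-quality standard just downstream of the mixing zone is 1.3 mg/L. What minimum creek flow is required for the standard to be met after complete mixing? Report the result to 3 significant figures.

Set C_mix = 1.3: (Q·0.1500 + 210.0·5.190) / (Q + 210.0) = 1.3
→ Q = 210.0·(5.190 − 1.3)/(1.3 − 0.1500) = 710.3 L/s.

710 L/s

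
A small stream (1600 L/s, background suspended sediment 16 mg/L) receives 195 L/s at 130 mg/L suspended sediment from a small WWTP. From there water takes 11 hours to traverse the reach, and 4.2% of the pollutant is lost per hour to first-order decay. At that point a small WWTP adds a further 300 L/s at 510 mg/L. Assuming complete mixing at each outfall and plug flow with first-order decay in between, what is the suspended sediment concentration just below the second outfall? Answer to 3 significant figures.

Mass balance: C = (1600·16.00 + 195.0·130.0) / 1795 = 50950/1795 = 28.38 mg/L; combined flow 1795 L/s.
4.2%/h lost → k = −ln(1 − 0.042) = 0.04291 h⁻¹.
Decay over the reach: 28.38·exp(−kt) = 28.38·0.6238 = 17.71 mg/L.
Second outfall: C = (1795·17.71 + 300.0·510.0)/2095 = 88.20 mg/L.

88.2 mg/L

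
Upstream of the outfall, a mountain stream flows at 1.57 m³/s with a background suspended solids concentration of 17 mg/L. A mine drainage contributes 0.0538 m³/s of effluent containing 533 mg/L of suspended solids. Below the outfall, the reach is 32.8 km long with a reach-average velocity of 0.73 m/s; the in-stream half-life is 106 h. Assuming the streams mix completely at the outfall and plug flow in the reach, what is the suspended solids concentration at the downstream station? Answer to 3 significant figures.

31.4 mg/L

Flow-weighted average: C = (1.570·17.00 + 0.05380·533.0) / 1.624 = 55.37/1.624 = 34.10 mg/L.
Travel time t = 32.8·1000 / 0.73 = 44930 s = 12.48 h.
Half-life 106 h → k = ln 2 / 106 = 0.006539 h⁻¹ = 0.1569 d⁻¹.
First-order decay: C = 34.10·exp(−k·t) = 34.10·0.9216 = 31.42 mg/L.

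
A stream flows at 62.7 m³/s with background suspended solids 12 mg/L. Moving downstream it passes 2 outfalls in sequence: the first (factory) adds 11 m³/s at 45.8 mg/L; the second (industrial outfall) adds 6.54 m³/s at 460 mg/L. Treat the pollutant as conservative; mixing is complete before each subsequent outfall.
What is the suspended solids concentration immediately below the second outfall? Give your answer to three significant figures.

53.1 mg/L

After outfall 1: Q = 62.70 + 11.00 = 73.70 m³/s; C = (62.70·12.00 + 11.00·45.80)/73.70 = 17.04 mg/L.
After outfall 2: Q = 73.70 + 6.540 = 80.24 m³/s; C = (73.70·17.04 + 6.540·460.0)/80.24 = 53.15 mg/L.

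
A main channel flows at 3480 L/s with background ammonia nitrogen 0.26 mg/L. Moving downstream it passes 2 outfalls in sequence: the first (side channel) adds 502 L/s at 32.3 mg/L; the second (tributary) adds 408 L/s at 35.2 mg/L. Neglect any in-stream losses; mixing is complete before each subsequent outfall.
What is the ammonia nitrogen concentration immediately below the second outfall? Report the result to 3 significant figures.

After outfall 1: Q = 3480 + 502.0 = 3982 L/s; C = (3480·0.2600 + 502.0·32.30)/3982 = 4.299 mg/L.
After outfall 2: Q = 3982 + 408.0 = 4390 L/s; C = (3982·4.299 + 408.0·35.20)/4390 = 7.171 mg/L.

7.17 mg/L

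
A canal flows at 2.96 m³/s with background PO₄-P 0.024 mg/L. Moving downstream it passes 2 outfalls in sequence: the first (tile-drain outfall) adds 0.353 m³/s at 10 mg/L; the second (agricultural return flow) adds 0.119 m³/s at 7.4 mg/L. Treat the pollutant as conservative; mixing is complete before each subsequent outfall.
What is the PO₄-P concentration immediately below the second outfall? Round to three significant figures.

Outfall 1: combined Q = 3.313 m³/s; C = (2.960·0.02400 + 0.3530·10.00)/3.313 = 1.087 mg/L.
Outfall 2: combined Q = 3.432 m³/s; C = (3.313·1.087 + 0.1190·7.400)/3.432 = 1.306 mg/L.

1.31 mg/L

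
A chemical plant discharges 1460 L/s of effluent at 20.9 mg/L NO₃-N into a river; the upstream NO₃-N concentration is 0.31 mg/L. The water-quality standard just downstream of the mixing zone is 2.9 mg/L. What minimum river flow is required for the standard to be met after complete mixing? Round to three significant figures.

10100 L/s

Set C_mix = 2.9: (Q·0.3100 + 1460·20.90) / (Q + 1460) = 2.9
→ Q = 1460·(20.90 − 2.9)/(2.9 − 0.3100) = 10150 L/s.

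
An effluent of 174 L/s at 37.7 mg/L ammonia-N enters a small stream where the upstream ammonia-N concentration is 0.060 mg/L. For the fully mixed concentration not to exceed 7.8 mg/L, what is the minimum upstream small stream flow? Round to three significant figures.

Set C_mix = 7.8: (Q·0.06000 + 174.0·37.70) / (Q + 174.0) = 7.8
→ Q = 174.0·(37.70 − 7.8)/(7.8 − 0.06000) = 672.2 L/s.

672 L/s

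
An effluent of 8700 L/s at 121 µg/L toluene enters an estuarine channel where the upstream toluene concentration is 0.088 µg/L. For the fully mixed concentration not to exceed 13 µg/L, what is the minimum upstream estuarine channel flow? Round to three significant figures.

Set C_mix = 13: (Q·0.08800 + 8700·121.0) / (Q + 8700) = 13
→ Q = 8700·(121.0 − 13)/(13 − 0.08800) = 72770 L/s.

72800 L/s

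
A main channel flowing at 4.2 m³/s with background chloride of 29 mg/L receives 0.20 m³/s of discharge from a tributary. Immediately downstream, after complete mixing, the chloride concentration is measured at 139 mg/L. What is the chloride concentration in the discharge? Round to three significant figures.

2450 mg/L

Mass balance: 4.200·29.00 + 0.2000·Cₑ = 4.400·139.0
→ Cₑ = (4.400·139.0 − 4.200·29.00) / 0.2000 = 2449 mg/L.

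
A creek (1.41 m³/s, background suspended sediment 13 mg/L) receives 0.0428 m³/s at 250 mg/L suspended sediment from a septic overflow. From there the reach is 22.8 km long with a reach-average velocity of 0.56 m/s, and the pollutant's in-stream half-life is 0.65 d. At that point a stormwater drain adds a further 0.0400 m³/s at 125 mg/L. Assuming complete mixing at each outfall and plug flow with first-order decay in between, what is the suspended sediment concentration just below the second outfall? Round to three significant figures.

Conservation of mass: C = (1.410·13.00 + 0.04280·250.0) / 1.453 = 29.03/1.453 = 19.98 mg/L; combined flow 1.453 m³/s.
Travel time t = 22.8·1000 / 0.56 = 40710 s = 11.31 h.
Half-life 0.65 d → k = ln 2 / 0.65 = 1.066 d⁻¹.
First-order decay: C = 19.98·exp(−k·t) = 19.98·0.6050 = 12.09 mg/L.
At the second outfall, C = (1.453·12.09 + 0.04000·125.0) / (1.453 + 0.04000) = 15.11 mg/L.

15.1 mg/L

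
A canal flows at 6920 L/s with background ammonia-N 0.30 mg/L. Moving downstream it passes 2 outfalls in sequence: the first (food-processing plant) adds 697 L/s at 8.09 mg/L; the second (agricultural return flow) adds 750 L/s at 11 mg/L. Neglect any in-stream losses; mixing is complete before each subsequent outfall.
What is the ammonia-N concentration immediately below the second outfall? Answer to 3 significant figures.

1.91 mg/L

Below outfall 1: Q → 7617 L/s, C = (6920·0.3000 + 697.0·8.090)/7617 = 1.013 mg/L.
Below outfall 2: Q → 8367 L/s, C = (7617·1.013 + 750.0·11.00)/8367 = 1.908 mg/L.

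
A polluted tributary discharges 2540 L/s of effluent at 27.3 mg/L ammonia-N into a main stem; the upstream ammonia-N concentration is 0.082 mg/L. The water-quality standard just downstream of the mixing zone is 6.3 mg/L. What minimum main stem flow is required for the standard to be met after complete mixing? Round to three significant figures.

Set C_mix = 6.3: (Q·0.08200 + 2540·27.30) / (Q + 2540) = 6.3
→ Q = 2540·(27.30 − 6.3)/(6.3 − 0.08200) = 8578 L/s.

8580 L/s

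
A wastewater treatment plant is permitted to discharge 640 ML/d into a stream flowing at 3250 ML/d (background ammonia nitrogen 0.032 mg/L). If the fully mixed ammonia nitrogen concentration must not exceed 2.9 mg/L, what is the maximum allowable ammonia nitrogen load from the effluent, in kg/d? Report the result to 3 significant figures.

Mass balance at the limit: 3250·0.03200 + 640.0·Cₑ = 3890·2.9 → Cₑ = 17.46 mg/L.
640.0 ML/d = 7.407 m³/s. Load = 7.407 m³/s × 17.46 g/m³ × 86 400 s/d = 11180 kg/d.

11200 kg/d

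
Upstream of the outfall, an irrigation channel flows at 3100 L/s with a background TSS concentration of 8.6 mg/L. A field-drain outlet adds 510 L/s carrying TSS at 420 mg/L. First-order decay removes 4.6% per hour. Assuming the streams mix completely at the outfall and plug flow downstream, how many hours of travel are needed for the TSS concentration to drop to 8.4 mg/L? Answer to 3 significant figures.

Mass balance: C = (3100·8.600 + 510.0·420.0) / 3610 = 240900/3610 = 66.72 mg/L.
4.6%/h lost → k = −ln(1 − 0.046) = 0.04709 h⁻¹.
66.72·exp(−k·t) = 8.4 → t = ln(66.72/8.4)/k = 158400 s = 44.01 h.

44.0 h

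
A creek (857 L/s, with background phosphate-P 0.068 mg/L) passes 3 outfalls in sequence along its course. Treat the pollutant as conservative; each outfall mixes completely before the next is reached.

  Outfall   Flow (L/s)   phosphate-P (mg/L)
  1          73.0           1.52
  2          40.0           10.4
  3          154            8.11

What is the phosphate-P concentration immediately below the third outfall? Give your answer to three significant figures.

After outfall 1: Q = 857.0 + 73.00 = 930.0 L/s; C = (857.0·0.06800 + 73.00·1.520)/930.0 = 0.1820 mg/L.
After outfall 2: Q = 930.0 + 40.00 = 970.0 L/s; C = (930.0·0.1820 + 40.00·10.40)/970.0 = 0.6033 mg/L.
After outfall 3: Q = 970.0 + 154.0 = 1124 L/s; C = (970.0·0.6033 + 154.0·8.110)/1124 = 1.632 mg/L.

1.63 mg/L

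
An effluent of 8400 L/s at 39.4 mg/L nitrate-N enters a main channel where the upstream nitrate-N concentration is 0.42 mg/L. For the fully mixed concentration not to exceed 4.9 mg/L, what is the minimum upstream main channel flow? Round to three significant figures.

Set C_mix = 4.9: (Q·0.4200 + 8400·39.40) / (Q + 8400) = 4.9
→ Q = 8400·(39.40 − 4.9)/(4.9 − 0.4200) = 64690 L/s.

64700 L/s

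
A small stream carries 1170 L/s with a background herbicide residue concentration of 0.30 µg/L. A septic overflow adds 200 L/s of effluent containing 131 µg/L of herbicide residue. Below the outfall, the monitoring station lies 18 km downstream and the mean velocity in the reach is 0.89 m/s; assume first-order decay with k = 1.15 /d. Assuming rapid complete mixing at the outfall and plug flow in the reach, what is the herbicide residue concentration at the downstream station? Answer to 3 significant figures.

Conservation of mass: C = (1170·0.3000 + 200.0·131.0) / 1370 = 26550/1370 = 19.38 µg/L.
Travel time t = 18·1000 / 0.89 = 20220 s = 5.618 h.
Decay over the reach: 19.38·exp(−kt) = 19.38·0.7640 = 14.81 µg/L.

14.8 µg/L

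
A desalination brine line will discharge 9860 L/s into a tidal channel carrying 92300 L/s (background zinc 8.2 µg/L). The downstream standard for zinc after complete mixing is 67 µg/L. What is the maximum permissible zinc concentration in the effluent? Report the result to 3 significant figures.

At the limit, (Qr·Cr + Qe·Cₑ)/(Qr + Qe) = 67:
Cₑ = (102200·67 − 92300·8.200) / 9860 = 617.4 µg/L.

617 µg/L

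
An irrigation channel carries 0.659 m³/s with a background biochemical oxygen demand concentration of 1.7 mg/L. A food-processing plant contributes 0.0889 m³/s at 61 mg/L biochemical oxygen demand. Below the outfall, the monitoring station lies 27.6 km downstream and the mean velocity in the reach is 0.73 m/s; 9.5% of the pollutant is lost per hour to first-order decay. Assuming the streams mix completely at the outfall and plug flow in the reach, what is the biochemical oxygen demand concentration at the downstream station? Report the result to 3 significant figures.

3.07 mg/L

Conservation of mass: C = (0.6590·1.700 + 0.08890·61.00) / 0.7479 = 6.543/0.7479 = 8.749 mg/L.
Travel time t = 27.6·1000 / 0.73 = 37810 s = 10.50 h.
9.5%/h lost → k = −ln(1 − 0.095) = 0.09982 h⁻¹.
Decay over the reach: 8.749·exp(−kt) = 8.749·0.3505 = 3.067 mg/L.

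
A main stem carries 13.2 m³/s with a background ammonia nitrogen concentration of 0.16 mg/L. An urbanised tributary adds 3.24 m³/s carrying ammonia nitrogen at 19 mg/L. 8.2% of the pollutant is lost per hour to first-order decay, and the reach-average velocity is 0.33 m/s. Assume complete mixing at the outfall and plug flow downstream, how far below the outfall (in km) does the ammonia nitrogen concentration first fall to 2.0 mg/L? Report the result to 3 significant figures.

9.18 km

Conservation of mass: C = (13.20·0.1600 + 3.240·19.00) / 16.44 = 63.67/16.44 = 3.873 mg/L.
8.2%/h lost → k = −ln(1 − 0.082) = 0.08556 h⁻¹.
Set 3.873·exp(−k·t) = 2.0 → t = ln(3.873/2.0)/k = 27810 s = 7.724 h.
Distance = v·t = 0.33·27810 = 9177 m = 9.177 km.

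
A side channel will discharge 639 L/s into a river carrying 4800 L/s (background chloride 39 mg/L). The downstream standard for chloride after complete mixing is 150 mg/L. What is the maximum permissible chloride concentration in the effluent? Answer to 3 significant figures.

At the limit, (Qr·Cr + Qe·Cₑ)/(Qr + Qe) = 150:
Cₑ = (5439·150 − 4800·39.00) / 639.0 = 983.8 mg/L.

984 mg/L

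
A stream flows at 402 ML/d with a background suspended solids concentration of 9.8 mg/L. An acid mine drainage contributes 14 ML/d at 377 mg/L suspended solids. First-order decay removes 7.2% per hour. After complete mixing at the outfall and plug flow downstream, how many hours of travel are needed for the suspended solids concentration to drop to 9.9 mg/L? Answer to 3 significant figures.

Mass balance: C = (402.0·9.800 + 14.00·377.0) / 416.0 = 9218/416.0 = 22.16 mg/L.
7.2%/h lost → k = −ln(1 − 0.072) = 0.07472 h⁻¹.
22.16·exp(−k·t) = 9.9 → t = ln(22.16/9.9)/k = 38810 s = 10.78 h.

10.8 h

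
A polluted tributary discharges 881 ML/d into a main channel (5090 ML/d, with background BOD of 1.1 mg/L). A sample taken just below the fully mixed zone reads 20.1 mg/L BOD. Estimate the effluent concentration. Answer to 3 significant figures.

130 mg/L

Mass balance: 5090·1.100 + 881.0·Cₑ = 5971·20.10
→ Cₑ = (5971·20.10 − 5090·1.100) / 881.0 = 129.9 mg/L.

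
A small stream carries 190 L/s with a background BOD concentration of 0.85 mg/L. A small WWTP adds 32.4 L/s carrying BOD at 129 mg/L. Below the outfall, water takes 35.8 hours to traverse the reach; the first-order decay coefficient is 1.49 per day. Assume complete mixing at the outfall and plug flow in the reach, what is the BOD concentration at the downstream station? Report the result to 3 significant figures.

2.11 mg/L

Mass balance: C = (190.0·0.8500 + 32.40·129.0) / 222.4 = 4341/222.4 = 19.52 mg/L.
Decay over the reach: 19.52·exp(−kt) = 19.52·0.1083 = 2.115 mg/L.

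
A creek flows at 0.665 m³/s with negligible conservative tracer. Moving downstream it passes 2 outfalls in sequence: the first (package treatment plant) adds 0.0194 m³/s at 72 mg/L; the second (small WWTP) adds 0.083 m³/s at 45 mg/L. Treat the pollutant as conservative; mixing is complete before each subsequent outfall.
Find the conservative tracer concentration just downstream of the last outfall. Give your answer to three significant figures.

Below outfall 1: Q → 0.6844 m³/s, C = (0.6650·0 + 0.01940·72.00)/0.6844 = 2.041 mg/L.
Below outfall 2: Q → 0.7674 m³/s, C = (0.6844·2.041 + 0.08300·45.00)/0.7674 = 6.687 mg/L.

6.69 mg/L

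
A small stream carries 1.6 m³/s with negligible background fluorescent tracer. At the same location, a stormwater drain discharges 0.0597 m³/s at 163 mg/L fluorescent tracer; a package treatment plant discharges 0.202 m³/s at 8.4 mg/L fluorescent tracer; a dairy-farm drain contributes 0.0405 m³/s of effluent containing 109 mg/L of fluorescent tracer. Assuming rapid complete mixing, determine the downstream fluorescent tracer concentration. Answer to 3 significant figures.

8.33 mg/L

Conservation of mass: C = (1.600·0 + 0.05970·163.0 + 0.2020·8.400 + 0.04050·109.0) / 1.902 = 15.84/1.902 = 8.328 mg/L.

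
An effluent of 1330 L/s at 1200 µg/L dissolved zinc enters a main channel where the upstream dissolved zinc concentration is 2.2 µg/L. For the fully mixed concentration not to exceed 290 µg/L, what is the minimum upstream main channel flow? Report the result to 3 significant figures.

4210 L/s

Set C_mix = 290: (Q·2.200 + 1330·1200) / (Q + 1330) = 290
→ Q = 1330·(1200 − 290)/(290 − 2.200) = 4205 L/s.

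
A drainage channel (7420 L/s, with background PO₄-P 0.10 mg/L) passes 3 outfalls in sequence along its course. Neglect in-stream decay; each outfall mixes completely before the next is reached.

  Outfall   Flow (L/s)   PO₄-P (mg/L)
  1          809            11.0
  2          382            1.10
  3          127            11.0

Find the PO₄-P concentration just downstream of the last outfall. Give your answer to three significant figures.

After outfall 1: Q = 7420 + 809.0 = 8229 L/s; C = (7420·0.1000 + 809.0·11.00)/8229 = 1.172 mg/L.
After outfall 2: Q = 8229 + 382.0 = 8611 L/s; C = (8229·1.172 + 382.0·1.100)/8611 = 1.168 mg/L.
After outfall 3: Q = 8611 + 127.0 = 8738 L/s; C = (8611·1.168 + 127.0·11.00)/8738 = 1.311 mg/L.

1.31 mg/L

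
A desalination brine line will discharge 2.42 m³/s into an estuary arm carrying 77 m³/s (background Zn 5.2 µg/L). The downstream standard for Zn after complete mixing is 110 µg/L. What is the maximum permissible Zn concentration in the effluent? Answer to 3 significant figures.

3440 µg/L

At the limit, (Qr·Cr + Qe·Cₑ)/(Qr + Qe) = 110:
Cₑ = (79.42·110 − 77.00·5.200) / 2.420 = 3445 µg/L.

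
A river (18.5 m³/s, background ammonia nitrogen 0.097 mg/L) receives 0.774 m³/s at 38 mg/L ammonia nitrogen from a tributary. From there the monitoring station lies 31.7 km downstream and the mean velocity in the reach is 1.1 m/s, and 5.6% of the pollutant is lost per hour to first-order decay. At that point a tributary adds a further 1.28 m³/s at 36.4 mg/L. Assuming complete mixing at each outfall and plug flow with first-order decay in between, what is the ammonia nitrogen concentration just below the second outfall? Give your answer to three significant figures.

Mixed concentration C = ΣQC/ΣQ = (18.50·0.09700 + 0.7740·38.00) / 19.27 = 31.21/19.27 = 1.619 mg/L; combined flow 19.27 m³/s.
Travel time t = 31.7·1000 / 1.1 = 28820 s = 8.005 h.
5.6%/h lost → k = −ln(1 − 0.056) = 0.05763 h⁻¹.
First-order decay: C = 1.619·exp(−k·t) = 1.619·0.6304 = 1.021 mg/L.
Second outfall: C = (19.27·1.021 + 1.280·36.40)/20.55 = 3.224 mg/L.

3.22 mg/L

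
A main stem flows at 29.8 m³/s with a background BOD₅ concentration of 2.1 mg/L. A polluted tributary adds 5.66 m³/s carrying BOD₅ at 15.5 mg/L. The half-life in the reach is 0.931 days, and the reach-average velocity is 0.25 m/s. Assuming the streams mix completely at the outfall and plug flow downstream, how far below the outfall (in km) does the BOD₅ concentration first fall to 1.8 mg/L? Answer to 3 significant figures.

24.8 km

Conservation of mass: C = (29.80·2.100 + 5.660·15.50) / 35.46 = 150.3/35.46 = 4.239 mg/L.
Half-life 0.931 d → k = ln 2 / 0.931 = 0.7445 d⁻¹.
Set 4.239·exp(−k·t) = 1.8 → t = ln(4.239/1.8)/k = 99400 s = 27.61 h.
Distance = v·t = 0.25·99400 = 24850 m = 24.85 km.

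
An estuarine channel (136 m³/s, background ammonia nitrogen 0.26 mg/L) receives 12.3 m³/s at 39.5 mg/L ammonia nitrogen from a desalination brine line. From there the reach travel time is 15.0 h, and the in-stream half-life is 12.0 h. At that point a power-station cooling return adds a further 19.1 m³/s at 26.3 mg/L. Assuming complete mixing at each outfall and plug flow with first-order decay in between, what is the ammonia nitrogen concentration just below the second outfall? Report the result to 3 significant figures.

4.31 mg/L

Mass balance: C = (136.0·0.2600 + 12.30·39.50) / 148.3 = 521.2/148.3 = 3.515 mg/L; combined flow 148.3 m³/s.
Half-life 12.0 h → k = ln 2 / 12.0 = 0.05776 h⁻¹ = 1.386 d⁻¹.
First-order decay: C = 3.515·exp(−k·t) = 3.515·0.4204 = 1.478 mg/L.
Second outfall: C = (148.3·1.478 + 19.10·26.30)/167.4 = 4.310 mg/L.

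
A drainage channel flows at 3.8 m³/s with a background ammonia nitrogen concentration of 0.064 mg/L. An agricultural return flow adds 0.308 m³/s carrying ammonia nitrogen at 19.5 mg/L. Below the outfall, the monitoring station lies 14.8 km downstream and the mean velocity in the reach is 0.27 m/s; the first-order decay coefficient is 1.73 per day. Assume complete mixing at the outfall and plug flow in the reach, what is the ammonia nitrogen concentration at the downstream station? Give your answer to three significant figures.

0.508 mg/L

After mixing, C = (3.800·0.06400 + 0.3080·19.50) / 4.108 = 6.249/4.108 = 1.521 mg/L.
Travel time t = 14.8·1000 / 0.27 = 54810 s = 15.23 h.
After decay, C = 1.521 × e^(−kt) = 1.521 × 0.3337 = 0.5076 mg/L.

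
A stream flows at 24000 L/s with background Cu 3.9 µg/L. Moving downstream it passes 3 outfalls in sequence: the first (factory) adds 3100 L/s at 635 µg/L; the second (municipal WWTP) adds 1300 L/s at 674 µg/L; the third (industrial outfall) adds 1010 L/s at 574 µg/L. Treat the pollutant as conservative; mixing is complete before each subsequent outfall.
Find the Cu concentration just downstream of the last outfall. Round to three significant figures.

120 µg/L

Outfall 1: combined Q = 27100 L/s; C = (24000·3.900 + 3100·635.0)/27100 = 76.09 µg/L.
Outfall 2: combined Q = 28400 L/s; C = (27100·76.09 + 1300·674.0)/28400 = 103.5 µg/L.
Outfall 3: combined Q = 29410 L/s; C = (28400·103.5 + 1010·574.0)/29410 = 119.6 µg/L.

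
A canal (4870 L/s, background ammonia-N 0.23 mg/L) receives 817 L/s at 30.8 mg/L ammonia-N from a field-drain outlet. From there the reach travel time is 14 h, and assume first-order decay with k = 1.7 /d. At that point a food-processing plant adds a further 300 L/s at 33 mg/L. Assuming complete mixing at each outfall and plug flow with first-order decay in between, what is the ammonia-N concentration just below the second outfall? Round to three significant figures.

Conservation of mass: C = (4870·0.2300 + 817.0·30.80) / 5687 = 26280/5687 = 4.622 mg/L; combined flow 5687 L/s.
After decay, C = 4.622 × e^(−kt) = 4.622 × 0.3710 = 1.714 mg/L.
At the second outfall, C = (5687·1.714 + 300.0·33.00) / (5687 + 300.0) = 3.282 mg/L.

3.28 mg/L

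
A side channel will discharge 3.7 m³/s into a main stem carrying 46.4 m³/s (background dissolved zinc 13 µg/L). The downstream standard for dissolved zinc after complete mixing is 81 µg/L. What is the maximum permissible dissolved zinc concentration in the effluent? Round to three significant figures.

934 µg/L

At the limit, (Qr·Cr + Qe·Cₑ)/(Qr + Qe) = 81:
Cₑ = (50.10·81 − 46.40·13.00) / 3.700 = 933.8 µg/L.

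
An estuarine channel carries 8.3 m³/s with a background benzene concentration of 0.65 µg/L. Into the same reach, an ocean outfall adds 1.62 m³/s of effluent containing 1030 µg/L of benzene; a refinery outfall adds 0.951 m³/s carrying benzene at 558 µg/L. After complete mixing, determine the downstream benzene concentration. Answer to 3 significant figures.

Conservation of mass: C = (8.300·0.6500 + 1.620·1030 + 0.9510·558.0) / 10.87 = 2205/10.87 = 202.8 µg/L.

203 µg/L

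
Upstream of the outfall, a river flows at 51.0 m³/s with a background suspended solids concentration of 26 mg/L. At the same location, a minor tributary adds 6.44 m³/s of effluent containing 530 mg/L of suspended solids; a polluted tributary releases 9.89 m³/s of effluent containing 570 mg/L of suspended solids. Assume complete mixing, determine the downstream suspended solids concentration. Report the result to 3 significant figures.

154 mg/L

Mixed concentration C = ΣQC/ΣQ = (51.00·26.00 + 6.440·530.0 + 9.890·570.0) / 67.33 = 10380/67.33 = 154.1 mg/L.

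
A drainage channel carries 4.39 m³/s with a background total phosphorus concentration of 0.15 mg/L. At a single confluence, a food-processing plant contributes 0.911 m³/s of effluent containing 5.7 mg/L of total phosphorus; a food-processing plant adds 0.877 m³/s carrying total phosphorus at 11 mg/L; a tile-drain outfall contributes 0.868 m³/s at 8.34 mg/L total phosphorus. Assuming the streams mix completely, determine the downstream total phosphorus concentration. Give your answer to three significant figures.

Flow-weighted average: C = (4.390·0.1500 + 0.9110·5.700 + 0.8770·11.00 + 0.8680·8.340) / 7.046 = 22.74/7.046 = 3.227 mg/L.

3.23 mg/L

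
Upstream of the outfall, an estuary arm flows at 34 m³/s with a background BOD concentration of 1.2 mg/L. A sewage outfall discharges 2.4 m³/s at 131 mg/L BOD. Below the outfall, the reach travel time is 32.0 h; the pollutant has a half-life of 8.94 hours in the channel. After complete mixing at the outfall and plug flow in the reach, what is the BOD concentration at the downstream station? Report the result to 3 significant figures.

0.816 mg/L

After mixing, C = (34.00·1.200 + 2.400·131.0) / 36.40 = 355.2/36.40 = 9.758 mg/L.
Half-life 8.94 h → k = ln 2 / 8.94 = 0.07753 h⁻¹ = 1.861 d⁻¹.
Decay over the reach: 9.758·exp(−kt) = 9.758·0.08365 = 0.8163 mg/L.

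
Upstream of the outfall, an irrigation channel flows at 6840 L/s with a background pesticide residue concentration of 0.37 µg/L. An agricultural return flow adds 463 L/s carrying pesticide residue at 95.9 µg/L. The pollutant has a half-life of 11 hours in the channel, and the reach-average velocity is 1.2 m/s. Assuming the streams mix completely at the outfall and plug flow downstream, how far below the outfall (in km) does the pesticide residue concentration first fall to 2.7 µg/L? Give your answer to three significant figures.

Mass balance: C = (6840·0.3700 + 463.0·95.90) / 7303 = 46930/7303 = 6.426 µg/L.
Half-life 11 h → k = ln 2 / 11 = 0.06301 h⁻¹ = 1.512 d⁻¹.
Set 6.426·exp(−k·t) = 2.7 → t = ln(6.426/2.7)/k = 49540 s = 13.76 h.
Distance = v·t = 1.2·49540 = 59450 m = 59.45 km.

59.5 km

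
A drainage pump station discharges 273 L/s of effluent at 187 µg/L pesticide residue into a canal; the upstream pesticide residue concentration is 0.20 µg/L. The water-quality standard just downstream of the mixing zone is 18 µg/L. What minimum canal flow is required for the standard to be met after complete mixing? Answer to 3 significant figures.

2590 L/s

Set C_mix = 18: (Q·0.2000 + 273.0·187.0) / (Q + 273.0) = 18
→ Q = 273.0·(187.0 − 18)/(18 − 0.2000) = 2592 L/s.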